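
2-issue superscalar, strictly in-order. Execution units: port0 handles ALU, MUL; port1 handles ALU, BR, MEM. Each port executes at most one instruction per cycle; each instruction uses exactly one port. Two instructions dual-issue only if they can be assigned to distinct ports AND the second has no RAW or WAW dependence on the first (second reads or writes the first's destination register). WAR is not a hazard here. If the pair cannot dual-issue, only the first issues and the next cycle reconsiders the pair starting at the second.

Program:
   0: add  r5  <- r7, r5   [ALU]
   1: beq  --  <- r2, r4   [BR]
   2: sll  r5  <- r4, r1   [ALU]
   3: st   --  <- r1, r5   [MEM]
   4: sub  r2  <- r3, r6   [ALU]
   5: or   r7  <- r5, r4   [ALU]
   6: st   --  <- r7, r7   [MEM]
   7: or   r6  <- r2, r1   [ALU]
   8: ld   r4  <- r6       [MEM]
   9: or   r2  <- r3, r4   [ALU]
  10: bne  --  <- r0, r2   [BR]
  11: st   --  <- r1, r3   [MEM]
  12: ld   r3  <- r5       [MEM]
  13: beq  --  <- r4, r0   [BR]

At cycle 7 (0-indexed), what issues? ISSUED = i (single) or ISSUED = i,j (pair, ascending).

0. add+beq @i0&i1  | dual
1. sll @i2  | RAW r5
2. st+sub @i3&i4  | dual
3. or @i5  | RAW r7
4. st+or @i6&i7  | dual
5. ld @i8  | RAW r4
6. or @i9  | RAW r2
7. bne @i10  | no-port BR/MEM
8. st @i11  | no-port MEM/MEM
9. ld @i12  | no-port MEM/BR
10. beq @i13  | tail

ISSUED = 10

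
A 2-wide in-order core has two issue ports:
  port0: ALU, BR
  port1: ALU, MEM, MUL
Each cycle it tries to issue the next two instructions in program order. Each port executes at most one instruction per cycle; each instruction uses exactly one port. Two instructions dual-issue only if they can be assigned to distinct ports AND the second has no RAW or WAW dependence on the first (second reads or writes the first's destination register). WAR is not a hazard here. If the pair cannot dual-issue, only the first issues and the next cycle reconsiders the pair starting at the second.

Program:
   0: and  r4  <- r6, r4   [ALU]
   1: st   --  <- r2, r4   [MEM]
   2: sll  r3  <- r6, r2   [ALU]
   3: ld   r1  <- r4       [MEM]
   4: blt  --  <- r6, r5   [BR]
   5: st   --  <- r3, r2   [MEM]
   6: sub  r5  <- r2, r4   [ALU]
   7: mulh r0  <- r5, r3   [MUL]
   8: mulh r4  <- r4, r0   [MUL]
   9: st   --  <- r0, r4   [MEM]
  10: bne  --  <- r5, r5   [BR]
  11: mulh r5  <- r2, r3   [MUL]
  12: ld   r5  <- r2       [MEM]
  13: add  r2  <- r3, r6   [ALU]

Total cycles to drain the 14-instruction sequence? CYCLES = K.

0. and.ALU @i0  | RAW r4
1. st.MEM+sll.ALU @i1+i2  | pair
2. ld.MEM+blt.BR @i3+i4  | pair
3. st.MEM+sub.ALU @i5+i6  | pair
4. mulh.MUL @i7  | no-port MUL/MUL
5. mulh.MUL @i8  | no-port MUL/MEM
6. st.MEM+bne.BR @i9+i10  | pair
7. mulh.MUL @i11  | no-port MUL/MEM
8. ld.MEM+add.ALU @i12+i13  | pair

CYCLES = 9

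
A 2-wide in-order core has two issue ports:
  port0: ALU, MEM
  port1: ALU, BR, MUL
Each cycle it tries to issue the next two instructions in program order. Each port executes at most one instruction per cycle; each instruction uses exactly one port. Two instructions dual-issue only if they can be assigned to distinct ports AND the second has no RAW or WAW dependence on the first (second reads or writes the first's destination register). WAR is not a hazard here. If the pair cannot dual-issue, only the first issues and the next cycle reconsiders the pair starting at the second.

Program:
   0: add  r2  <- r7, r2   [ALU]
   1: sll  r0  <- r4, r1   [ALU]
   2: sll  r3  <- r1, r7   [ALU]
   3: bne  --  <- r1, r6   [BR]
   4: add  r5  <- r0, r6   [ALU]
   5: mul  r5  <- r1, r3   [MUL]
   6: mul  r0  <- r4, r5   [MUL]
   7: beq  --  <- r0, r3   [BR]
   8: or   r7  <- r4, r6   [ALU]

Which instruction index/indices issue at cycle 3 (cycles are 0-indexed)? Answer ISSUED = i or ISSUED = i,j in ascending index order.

  cy0 -> i0,i1 (add.ALU+sll.ALU) dual
  cy1 -> i2,i3 (sll.ALU+bne.BR) dual
  cy2 -> i4 (add.ALU) WAW r5
  cy3 -> i5 (mul.MUL) no-port MUL/MUL
  cy4 -> i6 (mul.MUL) no-port MUL/BR
  cy5 -> i7,i8 (beq.BR+or.ALU) dual

ISSUED = 5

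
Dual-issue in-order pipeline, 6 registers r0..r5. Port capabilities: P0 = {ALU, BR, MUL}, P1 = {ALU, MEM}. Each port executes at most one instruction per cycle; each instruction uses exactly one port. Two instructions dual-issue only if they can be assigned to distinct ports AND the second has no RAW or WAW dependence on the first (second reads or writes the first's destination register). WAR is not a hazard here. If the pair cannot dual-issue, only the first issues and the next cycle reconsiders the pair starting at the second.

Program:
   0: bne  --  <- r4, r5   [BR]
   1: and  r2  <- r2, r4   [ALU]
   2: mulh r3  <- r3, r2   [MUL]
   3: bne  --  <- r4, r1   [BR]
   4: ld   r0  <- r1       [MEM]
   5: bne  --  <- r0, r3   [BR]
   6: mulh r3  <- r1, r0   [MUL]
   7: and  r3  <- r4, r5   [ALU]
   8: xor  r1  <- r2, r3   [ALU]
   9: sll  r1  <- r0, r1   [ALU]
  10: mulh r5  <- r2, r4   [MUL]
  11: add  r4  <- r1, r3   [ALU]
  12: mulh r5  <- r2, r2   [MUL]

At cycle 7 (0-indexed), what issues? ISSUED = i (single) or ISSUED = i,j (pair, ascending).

  cy0 -> i0/i1 (bne.BR/and.ALU) dual
  cy1 -> i2 (mulh.MUL) no-port MUL/BR
  cy2 -> i3/i4 (bne.BR/ld.MEM) dual
  cy3 -> i5 (bne.BR) no-port BR/MUL
  cy4 -> i6 (mulh.MUL) WAW r3
  cy5 -> i7 (and.ALU) RAW r3
  cy6 -> i8 (xor.ALU) RAW+WAW r1
  cy7 -> i9/i10 (sll.ALU/mulh.MUL) dual
  cy8 -> i11/i12 (add.ALU/mulh.MUL) dual

ISSUED = 9,10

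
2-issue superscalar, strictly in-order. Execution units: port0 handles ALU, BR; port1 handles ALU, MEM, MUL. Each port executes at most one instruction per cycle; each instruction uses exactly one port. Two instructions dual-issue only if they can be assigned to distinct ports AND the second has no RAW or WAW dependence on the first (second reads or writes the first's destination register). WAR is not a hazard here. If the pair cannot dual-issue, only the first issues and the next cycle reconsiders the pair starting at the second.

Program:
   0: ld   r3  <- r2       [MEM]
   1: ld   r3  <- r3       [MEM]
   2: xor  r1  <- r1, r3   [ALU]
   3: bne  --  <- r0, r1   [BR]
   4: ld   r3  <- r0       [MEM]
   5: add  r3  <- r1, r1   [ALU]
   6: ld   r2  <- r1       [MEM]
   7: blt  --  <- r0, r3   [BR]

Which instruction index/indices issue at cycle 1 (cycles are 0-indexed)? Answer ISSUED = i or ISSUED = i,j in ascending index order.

ISSUED = 1

0. ld.MEM @i0  | no-port MEM/MEM
1. ld.MEM @i1  | RAW r3
2. xor.ALU @i2  | RAW r1
3. bne.BR;ld.MEM @i3,i4  | pair
4. add.ALU;ld.MEM @i5,i6  | pair
5. blt.BR @i7  | tail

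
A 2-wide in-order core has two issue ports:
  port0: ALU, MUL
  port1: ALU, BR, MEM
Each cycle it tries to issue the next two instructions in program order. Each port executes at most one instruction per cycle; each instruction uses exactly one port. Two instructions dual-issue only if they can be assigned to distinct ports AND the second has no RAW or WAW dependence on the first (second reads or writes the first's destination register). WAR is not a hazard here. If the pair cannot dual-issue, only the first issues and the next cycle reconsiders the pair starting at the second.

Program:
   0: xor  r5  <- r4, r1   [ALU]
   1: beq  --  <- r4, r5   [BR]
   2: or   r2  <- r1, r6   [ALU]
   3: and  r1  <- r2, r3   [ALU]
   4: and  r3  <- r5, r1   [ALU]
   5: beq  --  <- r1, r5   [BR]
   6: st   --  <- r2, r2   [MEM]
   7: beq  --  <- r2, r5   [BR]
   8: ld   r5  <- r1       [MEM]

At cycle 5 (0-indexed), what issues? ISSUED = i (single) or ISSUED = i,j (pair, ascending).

ISSUED = 7

c0: i0 xor.ALU  RAW r5
c1: i1/i2 beq.BR or.ALU  2-wide
c2: i3 and.ALU  RAW r1
c3: i4/i5 and.ALU beq.BR  2-wide
c4: i6 st.MEM  no-port MEM/BR
c5: i7 beq.BR  no-port BR/MEM
c6: i8 ld.MEM  tail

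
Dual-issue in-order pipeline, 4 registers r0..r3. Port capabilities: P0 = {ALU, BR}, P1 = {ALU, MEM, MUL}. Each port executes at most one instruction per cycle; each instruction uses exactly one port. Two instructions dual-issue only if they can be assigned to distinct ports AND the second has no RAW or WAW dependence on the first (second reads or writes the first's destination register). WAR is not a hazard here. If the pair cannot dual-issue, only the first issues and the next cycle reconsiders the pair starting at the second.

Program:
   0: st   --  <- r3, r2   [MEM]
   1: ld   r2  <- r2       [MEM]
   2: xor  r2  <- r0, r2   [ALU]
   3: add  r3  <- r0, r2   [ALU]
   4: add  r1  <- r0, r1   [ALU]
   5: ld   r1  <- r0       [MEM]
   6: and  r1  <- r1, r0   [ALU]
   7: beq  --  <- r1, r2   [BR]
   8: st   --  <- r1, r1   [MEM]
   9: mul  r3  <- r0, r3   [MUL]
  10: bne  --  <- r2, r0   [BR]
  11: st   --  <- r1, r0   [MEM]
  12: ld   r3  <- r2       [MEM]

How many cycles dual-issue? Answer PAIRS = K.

PAIRS = 3

[0] i0  st  -- no-port MEM/MEM
[1] i1  ld  -- RAW+WAW r2
[2] i2  xor  -- RAW r2
[3] i3+i4  add;add  -- dual
[4] i5  ld  -- RAW+WAW r1
[5] i6  and  -- RAW r1
[6] i7+i8  beq;st  -- dual
[7] i9+i10  mul;bne  -- dual
[8] i11  st  -- no-port MEM/MEM
[9] i12  ld  -- tail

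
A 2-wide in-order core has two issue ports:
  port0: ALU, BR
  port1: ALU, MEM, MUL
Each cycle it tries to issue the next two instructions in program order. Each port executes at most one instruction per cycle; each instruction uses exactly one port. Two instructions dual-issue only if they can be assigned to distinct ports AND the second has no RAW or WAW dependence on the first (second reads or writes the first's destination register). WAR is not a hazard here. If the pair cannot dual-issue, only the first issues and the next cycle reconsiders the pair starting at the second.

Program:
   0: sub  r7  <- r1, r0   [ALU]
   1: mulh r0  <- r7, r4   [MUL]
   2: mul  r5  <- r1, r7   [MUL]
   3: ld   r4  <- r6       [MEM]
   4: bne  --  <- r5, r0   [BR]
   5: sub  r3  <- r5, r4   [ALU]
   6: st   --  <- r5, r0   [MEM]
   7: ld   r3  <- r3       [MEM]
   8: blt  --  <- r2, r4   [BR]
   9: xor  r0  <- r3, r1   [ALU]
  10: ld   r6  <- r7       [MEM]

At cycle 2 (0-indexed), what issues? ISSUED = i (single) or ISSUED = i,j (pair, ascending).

c0: i0 sub.ALU  RAW r7
c1: i1 mulh.MUL  no-port MUL/MUL
c2: i2 mul.MUL  no-port MUL/MEM
c3: i3&i4 ld.MEM;bne.BR  2-wide
c4: i5&i6 sub.ALU;st.MEM  2-wide
c5: i7&i8 ld.MEM;blt.BR  2-wide
c6: i9&i10 xor.ALU;ld.MEM  2-wide

ISSUED = 2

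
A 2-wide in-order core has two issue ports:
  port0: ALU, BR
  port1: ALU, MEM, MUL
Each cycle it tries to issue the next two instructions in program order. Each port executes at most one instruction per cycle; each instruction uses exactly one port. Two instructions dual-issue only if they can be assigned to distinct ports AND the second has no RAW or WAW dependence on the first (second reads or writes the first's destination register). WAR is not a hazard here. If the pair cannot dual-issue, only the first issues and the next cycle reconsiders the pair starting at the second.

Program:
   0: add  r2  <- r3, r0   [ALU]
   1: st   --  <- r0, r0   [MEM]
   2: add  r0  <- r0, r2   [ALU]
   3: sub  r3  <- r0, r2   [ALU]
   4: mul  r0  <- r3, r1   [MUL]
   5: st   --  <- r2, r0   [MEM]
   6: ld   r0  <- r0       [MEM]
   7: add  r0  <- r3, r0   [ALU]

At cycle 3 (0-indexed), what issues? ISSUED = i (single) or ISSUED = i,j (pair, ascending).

ISSUED = 4

t=0 i0&i1:add.ALU st.MEM ; pair
t=1 i2:add.ALU ; RAW r0
t=2 i3:sub.ALU ; RAW r3
t=3 i4:mul.MUL ; no-port MUL/MEM
t=4 i5:st.MEM ; no-port MEM/MEM
t=5 i6:ld.MEM ; RAW+WAW r0
t=6 i7:add.ALU ; tail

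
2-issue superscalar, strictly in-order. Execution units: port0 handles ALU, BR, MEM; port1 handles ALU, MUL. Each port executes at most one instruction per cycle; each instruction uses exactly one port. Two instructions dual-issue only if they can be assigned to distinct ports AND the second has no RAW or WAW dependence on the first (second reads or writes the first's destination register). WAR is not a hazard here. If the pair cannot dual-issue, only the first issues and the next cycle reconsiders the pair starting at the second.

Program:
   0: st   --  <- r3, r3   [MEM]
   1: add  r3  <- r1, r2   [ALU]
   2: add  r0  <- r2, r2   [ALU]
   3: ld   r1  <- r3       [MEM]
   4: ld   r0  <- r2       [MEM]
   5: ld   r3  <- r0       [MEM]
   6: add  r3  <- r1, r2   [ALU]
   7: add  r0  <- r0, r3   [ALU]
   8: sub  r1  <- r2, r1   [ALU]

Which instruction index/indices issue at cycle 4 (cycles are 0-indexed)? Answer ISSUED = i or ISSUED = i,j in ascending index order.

  cy0 -> i0/i1 (st add) pair
  cy1 -> i2/i3 (add ld) pair
  cy2 -> i4 (ld) no-port MEM/MEM
  cy3 -> i5 (ld) WAW r3
  cy4 -> i6 (add) RAW r3
  cy5 -> i7/i8 (add sub) pair

ISSUED = 6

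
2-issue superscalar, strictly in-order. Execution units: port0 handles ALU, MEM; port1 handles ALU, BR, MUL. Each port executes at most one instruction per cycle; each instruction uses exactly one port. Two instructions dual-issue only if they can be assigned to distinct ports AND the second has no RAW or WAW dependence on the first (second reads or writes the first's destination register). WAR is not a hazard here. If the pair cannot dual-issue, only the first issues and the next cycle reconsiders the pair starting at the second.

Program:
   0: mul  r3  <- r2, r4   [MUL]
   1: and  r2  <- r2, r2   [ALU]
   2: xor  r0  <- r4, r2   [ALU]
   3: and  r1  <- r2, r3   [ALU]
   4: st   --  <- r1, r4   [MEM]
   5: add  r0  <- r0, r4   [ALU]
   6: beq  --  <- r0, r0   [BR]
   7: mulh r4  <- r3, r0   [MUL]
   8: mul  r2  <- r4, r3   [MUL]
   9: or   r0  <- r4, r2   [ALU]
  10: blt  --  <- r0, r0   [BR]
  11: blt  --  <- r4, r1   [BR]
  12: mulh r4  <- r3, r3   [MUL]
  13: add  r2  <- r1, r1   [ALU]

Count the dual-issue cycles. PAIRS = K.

[0] i0/i1  mul.MUL and.ALU  -- pair
[1] i2/i3  xor.ALU and.ALU  -- pair
[2] i4/i5  st.MEM add.ALU  -- pair
[3] i6  beq.BR  -- no-port BR/MUL
[4] i7  mulh.MUL  -- no-port MUL/MUL
[5] i8  mul.MUL  -- RAW r2
[6] i9  or.ALU  -- RAW r0
[7] i10  blt.BR  -- no-port BR/BR
[8] i11  blt.BR  -- no-port BR/MUL
[9] i12/i13  mulh.MUL add.ALU  -- pair

PAIRS = 4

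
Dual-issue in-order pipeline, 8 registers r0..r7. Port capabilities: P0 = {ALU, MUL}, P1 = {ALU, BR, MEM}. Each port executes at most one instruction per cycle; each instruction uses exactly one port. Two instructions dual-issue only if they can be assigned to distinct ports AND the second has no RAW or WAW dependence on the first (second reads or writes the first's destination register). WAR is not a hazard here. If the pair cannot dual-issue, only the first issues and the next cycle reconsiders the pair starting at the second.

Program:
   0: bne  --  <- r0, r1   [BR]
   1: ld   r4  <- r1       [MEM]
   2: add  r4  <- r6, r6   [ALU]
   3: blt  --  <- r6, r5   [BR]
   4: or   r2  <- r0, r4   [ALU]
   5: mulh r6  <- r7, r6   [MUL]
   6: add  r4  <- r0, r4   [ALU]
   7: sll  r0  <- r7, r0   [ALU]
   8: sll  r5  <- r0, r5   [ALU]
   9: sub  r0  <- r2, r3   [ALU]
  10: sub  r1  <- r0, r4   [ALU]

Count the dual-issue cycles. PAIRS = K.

PAIRS = 4

[0] i0  bne.BR  -- no-port BR/MEM
[1] i1  ld.MEM  -- WAW r4
[2] i2/i3  add.ALU+blt.BR  -- pair
[3] i4/i5  or.ALU+mulh.MUL  -- pair
[4] i6/i7  add.ALU+sll.ALU  -- pair
[5] i8/i9  sll.ALU+sub.ALU  -- pair
[6] i10  sub.ALU  -- tail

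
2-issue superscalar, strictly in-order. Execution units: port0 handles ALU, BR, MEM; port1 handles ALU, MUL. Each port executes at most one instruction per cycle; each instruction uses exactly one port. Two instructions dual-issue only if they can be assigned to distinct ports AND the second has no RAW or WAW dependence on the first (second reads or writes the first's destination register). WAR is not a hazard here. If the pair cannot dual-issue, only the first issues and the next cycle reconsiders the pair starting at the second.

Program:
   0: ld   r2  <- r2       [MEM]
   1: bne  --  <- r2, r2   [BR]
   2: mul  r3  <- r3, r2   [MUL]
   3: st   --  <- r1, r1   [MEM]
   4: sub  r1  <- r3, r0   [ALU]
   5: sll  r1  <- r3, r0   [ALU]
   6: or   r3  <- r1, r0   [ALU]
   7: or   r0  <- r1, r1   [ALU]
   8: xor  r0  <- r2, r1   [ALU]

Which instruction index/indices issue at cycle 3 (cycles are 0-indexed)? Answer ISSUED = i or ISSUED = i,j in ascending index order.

0. ld.MEM @i0  | no-port MEM/BR
1. bne.BR+mul.MUL @i1/i2  | pair
2. st.MEM+sub.ALU @i3/i4  | pair
3. sll.ALU @i5  | RAW r1
4. or.ALU+or.ALU @i6/i7  | pair
5. xor.ALU @i8  | tail

ISSUED = 5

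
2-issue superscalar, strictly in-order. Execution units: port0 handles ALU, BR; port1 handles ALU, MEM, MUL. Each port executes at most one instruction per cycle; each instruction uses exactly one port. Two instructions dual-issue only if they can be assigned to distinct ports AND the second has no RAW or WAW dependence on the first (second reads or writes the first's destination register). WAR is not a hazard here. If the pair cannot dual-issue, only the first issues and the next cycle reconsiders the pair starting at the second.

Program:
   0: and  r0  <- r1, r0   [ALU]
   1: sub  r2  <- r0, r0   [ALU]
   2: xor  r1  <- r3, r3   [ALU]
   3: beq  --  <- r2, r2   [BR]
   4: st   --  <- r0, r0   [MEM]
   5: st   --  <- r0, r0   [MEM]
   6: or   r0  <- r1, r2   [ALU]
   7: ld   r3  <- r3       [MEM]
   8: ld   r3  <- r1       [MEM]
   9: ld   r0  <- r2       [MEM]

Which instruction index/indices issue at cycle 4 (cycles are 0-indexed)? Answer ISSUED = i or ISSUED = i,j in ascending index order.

t=0 i0:and ; RAW r0
t=1 i1&i2:sub/xor ; 2-wide
t=2 i3&i4:beq/st ; 2-wide
t=3 i5&i6:st/or ; 2-wide
t=4 i7:ld ; no-port MEM/MEM
t=5 i8:ld ; no-port MEM/MEM
t=6 i9:ld ; tail

ISSUED = 7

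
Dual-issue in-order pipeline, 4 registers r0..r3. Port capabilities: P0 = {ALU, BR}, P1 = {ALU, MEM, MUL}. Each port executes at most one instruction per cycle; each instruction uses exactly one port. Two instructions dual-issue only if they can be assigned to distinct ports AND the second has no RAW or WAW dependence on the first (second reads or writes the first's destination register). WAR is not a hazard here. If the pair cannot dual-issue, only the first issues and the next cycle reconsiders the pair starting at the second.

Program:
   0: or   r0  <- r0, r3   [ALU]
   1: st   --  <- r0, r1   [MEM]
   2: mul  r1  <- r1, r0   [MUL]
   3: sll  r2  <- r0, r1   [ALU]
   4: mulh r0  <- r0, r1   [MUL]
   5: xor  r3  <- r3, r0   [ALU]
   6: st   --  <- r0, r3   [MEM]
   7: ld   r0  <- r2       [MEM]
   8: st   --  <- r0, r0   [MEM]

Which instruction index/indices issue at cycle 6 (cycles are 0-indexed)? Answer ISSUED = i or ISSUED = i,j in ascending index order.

ISSUED = 7

#0 head=0: or i0 RAW r0
#1 head=1: st i1 no-port MEM/MUL
#2 head=2: mul i2 RAW r1
#3 head=3: sll/mulh i3+i4 pair
#4 head=5: xor i5 RAW r3
#5 head=6: st i6 no-port MEM/MEM
#6 head=7: ld i7 no-port MEM/MEM
#7 head=8: st i8 tail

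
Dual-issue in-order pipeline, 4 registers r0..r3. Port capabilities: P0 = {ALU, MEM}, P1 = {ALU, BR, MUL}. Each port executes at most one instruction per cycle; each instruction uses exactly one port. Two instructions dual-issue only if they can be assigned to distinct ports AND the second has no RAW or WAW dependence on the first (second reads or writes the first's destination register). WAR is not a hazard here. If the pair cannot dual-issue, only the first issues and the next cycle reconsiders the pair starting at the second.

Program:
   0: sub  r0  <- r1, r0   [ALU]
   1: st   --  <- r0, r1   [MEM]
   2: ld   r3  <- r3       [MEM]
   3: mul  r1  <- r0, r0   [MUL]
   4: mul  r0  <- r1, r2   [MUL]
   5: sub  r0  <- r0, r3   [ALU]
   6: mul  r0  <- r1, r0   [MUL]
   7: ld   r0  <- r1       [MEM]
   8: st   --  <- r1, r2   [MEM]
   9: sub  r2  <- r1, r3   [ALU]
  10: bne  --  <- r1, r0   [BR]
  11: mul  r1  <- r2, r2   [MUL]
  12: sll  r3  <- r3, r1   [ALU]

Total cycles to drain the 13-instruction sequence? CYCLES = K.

[0] i0  sub  -- RAW r0
[1] i1  st  -- no-port MEM/MEM
[2] i2+i3  ld;mul  -- dual
[3] i4  mul  -- RAW+WAW r0
[4] i5  sub  -- RAW+WAW r0
[5] i6  mul  -- WAW r0
[6] i7  ld  -- no-port MEM/MEM
[7] i8+i9  st;sub  -- dual
[8] i10  bne  -- no-port BR/MUL
[9] i11  mul  -- RAW r1
[10] i12  sll  -- tail

CYCLES = 11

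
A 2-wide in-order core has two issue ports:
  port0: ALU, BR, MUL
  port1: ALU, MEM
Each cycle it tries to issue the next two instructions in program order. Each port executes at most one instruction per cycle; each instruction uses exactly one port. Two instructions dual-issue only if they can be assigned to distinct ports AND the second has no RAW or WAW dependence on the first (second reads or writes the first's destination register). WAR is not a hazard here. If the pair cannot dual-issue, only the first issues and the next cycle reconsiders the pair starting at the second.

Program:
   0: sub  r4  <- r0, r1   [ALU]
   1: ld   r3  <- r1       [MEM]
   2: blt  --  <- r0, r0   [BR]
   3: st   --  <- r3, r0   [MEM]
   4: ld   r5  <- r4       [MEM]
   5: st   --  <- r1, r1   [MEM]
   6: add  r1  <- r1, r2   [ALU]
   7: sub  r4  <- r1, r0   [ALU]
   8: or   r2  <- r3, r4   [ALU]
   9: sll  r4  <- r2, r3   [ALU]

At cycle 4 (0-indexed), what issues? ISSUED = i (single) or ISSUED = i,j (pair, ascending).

t=0 i0,i1:sub/ld ; dual
t=1 i2,i3:blt/st ; dual
t=2 i4:ld ; no-port MEM/MEM
t=3 i5,i6:st/add ; dual
t=4 i7:sub ; RAW r4
t=5 i8:or ; RAW r2
t=6 i9:sll ; tail

ISSUED = 7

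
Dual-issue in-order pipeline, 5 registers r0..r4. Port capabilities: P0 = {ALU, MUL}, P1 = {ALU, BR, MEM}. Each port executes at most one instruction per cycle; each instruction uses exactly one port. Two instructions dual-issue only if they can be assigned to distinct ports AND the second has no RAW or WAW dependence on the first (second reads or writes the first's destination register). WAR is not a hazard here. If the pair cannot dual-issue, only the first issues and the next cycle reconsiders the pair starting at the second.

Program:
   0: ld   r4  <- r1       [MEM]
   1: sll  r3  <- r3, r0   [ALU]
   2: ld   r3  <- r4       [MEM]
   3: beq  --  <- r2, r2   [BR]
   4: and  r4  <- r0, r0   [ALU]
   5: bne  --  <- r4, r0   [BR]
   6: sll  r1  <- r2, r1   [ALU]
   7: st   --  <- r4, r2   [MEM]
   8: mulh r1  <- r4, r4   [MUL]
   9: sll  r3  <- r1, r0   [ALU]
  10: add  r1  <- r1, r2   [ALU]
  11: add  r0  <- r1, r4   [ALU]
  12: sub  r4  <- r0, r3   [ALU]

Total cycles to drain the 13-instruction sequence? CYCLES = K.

  cy0 -> i0+i1 (ld;sll) pair
  cy1 -> i2 (ld) no-port MEM/BR
  cy2 -> i3+i4 (beq;and) pair
  cy3 -> i5+i6 (bne;sll) pair
  cy4 -> i7+i8 (st;mulh) pair
  cy5 -> i9+i10 (sll;add) pair
  cy6 -> i11 (add) RAW r0
  cy7 -> i12 (sub) tail

CYCLES = 8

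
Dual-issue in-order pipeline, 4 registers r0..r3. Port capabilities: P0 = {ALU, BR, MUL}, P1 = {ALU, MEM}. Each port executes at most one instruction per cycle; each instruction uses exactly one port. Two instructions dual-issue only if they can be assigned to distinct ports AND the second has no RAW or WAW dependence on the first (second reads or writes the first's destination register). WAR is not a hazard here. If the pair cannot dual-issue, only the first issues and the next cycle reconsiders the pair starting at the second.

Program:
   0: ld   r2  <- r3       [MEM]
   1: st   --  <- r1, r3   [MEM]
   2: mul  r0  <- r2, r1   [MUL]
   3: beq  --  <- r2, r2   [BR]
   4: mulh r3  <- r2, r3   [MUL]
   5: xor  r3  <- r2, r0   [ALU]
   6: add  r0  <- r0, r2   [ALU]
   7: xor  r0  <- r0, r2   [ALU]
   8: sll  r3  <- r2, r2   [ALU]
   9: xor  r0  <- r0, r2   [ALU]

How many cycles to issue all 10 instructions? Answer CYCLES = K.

CYCLES = 7

#0 head=0: ld.MEM i0 no-port MEM/MEM
#1 head=1: st.MEM mul.MUL i1,i2 pair
#2 head=3: beq.BR i3 no-port BR/MUL
#3 head=4: mulh.MUL i4 WAW r3
#4 head=5: xor.ALU add.ALU i5,i6 pair
#5 head=7: xor.ALU sll.ALU i7,i8 pair
#6 head=9: xor.ALU i9 tail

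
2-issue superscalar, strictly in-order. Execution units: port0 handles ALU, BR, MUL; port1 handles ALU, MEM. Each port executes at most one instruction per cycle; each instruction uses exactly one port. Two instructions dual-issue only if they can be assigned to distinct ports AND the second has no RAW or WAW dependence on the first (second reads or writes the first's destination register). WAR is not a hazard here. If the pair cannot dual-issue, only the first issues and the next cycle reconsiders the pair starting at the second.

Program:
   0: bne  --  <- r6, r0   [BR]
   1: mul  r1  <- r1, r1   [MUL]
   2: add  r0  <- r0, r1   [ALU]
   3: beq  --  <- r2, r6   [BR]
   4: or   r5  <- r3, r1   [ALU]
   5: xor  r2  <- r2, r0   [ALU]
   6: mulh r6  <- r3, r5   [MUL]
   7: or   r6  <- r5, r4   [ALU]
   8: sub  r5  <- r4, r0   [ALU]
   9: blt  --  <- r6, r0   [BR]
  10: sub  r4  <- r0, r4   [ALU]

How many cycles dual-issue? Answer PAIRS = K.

PAIRS = 4

t=0 i0:bne ; no-port BR/MUL
t=1 i1:mul ; RAW r1
t=2 i2,i3:add+beq ; 2-wide
t=3 i4,i5:or+xor ; 2-wide
t=4 i6:mulh ; WAW r6
t=5 i7,i8:or+sub ; 2-wide
t=6 i9,i10:blt+sub ; 2-wide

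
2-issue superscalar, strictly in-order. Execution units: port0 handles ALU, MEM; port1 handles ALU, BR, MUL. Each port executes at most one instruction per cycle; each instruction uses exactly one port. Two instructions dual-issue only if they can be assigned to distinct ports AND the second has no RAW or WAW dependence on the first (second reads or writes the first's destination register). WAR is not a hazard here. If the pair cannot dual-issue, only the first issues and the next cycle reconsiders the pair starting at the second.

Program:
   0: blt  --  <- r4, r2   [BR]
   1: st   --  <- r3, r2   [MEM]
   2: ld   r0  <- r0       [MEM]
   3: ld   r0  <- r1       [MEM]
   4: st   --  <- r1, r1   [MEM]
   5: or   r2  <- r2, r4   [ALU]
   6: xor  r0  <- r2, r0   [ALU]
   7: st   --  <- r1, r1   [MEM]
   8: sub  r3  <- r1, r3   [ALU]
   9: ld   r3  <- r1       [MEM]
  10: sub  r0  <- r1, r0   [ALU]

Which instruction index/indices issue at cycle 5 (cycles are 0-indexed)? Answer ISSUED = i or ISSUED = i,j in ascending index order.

ISSUED = 8

0. blt.BR st.MEM @i0,i1  | dual
1. ld.MEM @i2  | no-port MEM/MEM
2. ld.MEM @i3  | no-port MEM/MEM
3. st.MEM or.ALU @i4,i5  | dual
4. xor.ALU st.MEM @i6,i7  | dual
5. sub.ALU @i8  | WAW r3
6. ld.MEM sub.ALU @i9,i10  | dual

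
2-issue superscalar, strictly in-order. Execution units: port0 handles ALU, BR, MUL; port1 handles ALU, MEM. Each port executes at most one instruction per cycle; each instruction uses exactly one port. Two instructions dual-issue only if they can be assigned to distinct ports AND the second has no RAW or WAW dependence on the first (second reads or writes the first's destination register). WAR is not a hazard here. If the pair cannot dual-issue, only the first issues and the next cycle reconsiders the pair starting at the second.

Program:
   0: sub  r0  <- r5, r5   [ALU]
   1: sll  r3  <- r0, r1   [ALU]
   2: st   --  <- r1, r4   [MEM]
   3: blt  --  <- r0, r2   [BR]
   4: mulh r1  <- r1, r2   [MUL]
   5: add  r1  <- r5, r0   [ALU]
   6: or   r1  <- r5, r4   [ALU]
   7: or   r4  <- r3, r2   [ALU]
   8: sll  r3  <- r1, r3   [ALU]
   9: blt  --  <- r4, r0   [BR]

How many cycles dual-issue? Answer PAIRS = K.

  cy0 -> i0 (sub.ALU) RAW r0
  cy1 -> i1/i2 (sll.ALU+st.MEM) dual
  cy2 -> i3 (blt.BR) no-port BR/MUL
  cy3 -> i4 (mulh.MUL) WAW r1
  cy4 -> i5 (add.ALU) WAW r1
  cy5 -> i6/i7 (or.ALU+or.ALU) dual
  cy6 -> i8/i9 (sll.ALU+blt.BR) dual

PAIRS = 3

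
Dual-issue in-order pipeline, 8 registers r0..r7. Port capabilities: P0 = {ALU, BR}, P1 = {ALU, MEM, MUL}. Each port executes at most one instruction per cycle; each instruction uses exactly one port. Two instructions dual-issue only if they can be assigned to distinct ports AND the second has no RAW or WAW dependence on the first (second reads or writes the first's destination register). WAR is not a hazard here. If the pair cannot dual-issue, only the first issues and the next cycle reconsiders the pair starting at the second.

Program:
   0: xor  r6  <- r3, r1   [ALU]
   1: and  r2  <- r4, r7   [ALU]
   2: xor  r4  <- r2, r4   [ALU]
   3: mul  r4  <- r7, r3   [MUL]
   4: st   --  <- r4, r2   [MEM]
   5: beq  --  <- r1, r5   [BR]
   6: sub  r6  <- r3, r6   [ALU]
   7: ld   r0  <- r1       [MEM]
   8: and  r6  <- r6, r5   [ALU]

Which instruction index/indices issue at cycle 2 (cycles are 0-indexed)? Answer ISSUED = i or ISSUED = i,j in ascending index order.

0. xor.ALU;and.ALU @i0,i1  | dual
1. xor.ALU @i2  | WAW r4
2. mul.MUL @i3  | no-port MUL/MEM
3. st.MEM;beq.BR @i4,i5  | dual
4. sub.ALU;ld.MEM @i6,i7  | dual
5. and.ALU @i8  | tail

ISSUED = 3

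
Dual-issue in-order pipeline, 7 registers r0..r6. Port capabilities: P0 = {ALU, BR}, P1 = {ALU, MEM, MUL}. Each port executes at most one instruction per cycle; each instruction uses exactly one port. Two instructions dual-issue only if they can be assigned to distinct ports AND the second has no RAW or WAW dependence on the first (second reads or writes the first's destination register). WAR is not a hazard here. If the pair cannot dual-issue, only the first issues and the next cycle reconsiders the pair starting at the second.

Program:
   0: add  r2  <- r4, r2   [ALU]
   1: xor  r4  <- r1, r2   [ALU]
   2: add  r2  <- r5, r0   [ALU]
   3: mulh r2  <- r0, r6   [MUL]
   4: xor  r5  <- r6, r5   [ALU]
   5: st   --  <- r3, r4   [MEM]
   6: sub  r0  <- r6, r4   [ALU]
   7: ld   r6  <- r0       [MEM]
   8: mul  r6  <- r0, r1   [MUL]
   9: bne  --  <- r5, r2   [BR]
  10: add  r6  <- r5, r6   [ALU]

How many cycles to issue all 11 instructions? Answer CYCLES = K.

t=0 i0:add.ALU ; RAW r2
t=1 i1/i2:xor.ALU add.ALU ; 2-wide
t=2 i3/i4:mulh.MUL xor.ALU ; 2-wide
t=3 i5/i6:st.MEM sub.ALU ; 2-wide
t=4 i7:ld.MEM ; no-port MEM/MUL
t=5 i8/i9:mul.MUL bne.BR ; 2-wide
t=6 i10:add.ALU ; tail

CYCLES = 7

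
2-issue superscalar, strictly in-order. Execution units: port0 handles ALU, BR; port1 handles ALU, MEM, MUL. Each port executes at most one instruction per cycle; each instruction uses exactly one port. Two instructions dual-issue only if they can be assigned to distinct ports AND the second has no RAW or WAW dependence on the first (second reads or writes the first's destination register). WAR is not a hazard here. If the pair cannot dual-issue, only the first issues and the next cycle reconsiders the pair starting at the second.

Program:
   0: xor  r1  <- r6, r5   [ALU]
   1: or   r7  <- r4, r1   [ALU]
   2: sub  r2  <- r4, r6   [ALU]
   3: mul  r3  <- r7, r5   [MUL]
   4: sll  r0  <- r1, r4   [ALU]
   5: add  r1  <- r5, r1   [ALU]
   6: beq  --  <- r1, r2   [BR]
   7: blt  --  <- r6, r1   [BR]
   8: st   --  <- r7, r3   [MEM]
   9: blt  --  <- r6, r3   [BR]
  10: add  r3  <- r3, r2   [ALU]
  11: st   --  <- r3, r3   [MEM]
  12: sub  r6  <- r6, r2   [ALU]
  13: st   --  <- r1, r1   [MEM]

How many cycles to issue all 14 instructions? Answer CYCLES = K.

[0] i0  xor  -- RAW r1
[1] i1&i2  or+sub  -- dual
[2] i3&i4  mul+sll  -- dual
[3] i5  add  -- RAW r1
[4] i6  beq  -- no-port BR/BR
[5] i7&i8  blt+st  -- dual
[6] i9&i10  blt+add  -- dual
[7] i11&i12  st+sub  -- dual
[8] i13  st  -- tail

CYCLES = 9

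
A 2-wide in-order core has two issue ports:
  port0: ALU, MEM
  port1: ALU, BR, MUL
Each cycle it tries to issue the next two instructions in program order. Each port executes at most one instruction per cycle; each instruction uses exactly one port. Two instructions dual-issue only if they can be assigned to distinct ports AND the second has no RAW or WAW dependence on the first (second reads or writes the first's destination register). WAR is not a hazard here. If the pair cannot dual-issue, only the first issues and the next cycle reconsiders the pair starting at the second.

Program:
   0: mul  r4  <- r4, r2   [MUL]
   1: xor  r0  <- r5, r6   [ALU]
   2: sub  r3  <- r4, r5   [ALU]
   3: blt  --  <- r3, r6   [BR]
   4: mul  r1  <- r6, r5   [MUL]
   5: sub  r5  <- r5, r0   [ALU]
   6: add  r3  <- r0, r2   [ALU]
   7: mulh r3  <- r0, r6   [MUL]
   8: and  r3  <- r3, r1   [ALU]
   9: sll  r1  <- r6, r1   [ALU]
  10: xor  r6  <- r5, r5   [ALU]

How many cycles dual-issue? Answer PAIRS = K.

PAIRS = 3

[0] i0+i1  mul.MUL;xor.ALU  -- 2-wide
[1] i2  sub.ALU  -- RAW r3
[2] i3  blt.BR  -- no-port BR/MUL
[3] i4+i5  mul.MUL;sub.ALU  -- 2-wide
[4] i6  add.ALU  -- WAW r3
[5] i7  mulh.MUL  -- RAW+WAW r3
[6] i8+i9  and.ALU;sll.ALU  -- 2-wide
[7] i10  xor.ALU  -- tail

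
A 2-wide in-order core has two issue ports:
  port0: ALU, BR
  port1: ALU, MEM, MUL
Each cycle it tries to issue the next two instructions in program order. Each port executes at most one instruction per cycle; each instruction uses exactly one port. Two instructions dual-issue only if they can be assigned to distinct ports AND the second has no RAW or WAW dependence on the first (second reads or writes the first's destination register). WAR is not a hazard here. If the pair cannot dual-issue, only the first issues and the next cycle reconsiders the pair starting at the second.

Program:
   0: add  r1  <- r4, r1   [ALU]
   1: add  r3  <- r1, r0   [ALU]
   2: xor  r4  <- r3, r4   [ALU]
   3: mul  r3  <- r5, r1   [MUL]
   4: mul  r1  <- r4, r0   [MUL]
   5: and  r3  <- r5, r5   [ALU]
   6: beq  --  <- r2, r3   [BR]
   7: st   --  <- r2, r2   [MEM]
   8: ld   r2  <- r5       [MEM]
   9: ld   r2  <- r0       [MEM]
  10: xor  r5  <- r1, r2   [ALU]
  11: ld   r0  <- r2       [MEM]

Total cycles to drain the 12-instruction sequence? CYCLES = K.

CYCLES = 8

[0] i0  add.ALU  -- RAW r1
[1] i1  add.ALU  -- RAW r3
[2] i2+i3  xor.ALU mul.MUL  -- 2-wide
[3] i4+i5  mul.MUL and.ALU  -- 2-wide
[4] i6+i7  beq.BR st.MEM  -- 2-wide
[5] i8  ld.MEM  -- no-port MEM/MEM
[6] i9  ld.MEM  -- RAW r2
[7] i10+i11  xor.ALU ld.MEM  -- 2-wide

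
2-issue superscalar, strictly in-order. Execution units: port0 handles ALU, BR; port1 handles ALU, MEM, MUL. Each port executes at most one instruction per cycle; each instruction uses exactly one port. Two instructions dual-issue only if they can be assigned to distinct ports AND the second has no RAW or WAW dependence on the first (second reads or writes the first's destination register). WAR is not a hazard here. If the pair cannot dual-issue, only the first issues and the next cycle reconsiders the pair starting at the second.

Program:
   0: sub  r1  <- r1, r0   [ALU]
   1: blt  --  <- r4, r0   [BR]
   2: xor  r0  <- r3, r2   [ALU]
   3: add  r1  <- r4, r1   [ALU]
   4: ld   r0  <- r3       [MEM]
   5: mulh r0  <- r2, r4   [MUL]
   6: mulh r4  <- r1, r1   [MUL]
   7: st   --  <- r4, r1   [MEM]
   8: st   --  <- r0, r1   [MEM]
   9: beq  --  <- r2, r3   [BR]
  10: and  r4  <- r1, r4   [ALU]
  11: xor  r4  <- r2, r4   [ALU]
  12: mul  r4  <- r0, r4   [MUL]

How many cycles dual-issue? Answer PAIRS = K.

c0: i0/i1 sub.ALU blt.BR  pair
c1: i2/i3 xor.ALU add.ALU  pair
c2: i4 ld.MEM  no-port MEM/MUL
c3: i5 mulh.MUL  no-port MUL/MUL
c4: i6 mulh.MUL  no-port MUL/MEM
c5: i7 st.MEM  no-port MEM/MEM
c6: i8/i9 st.MEM beq.BR  pair
c7: i10 and.ALU  RAW+WAW r4
c8: i11 xor.ALU  RAW+WAW r4
c9: i12 mul.MUL  tail

PAIRS = 3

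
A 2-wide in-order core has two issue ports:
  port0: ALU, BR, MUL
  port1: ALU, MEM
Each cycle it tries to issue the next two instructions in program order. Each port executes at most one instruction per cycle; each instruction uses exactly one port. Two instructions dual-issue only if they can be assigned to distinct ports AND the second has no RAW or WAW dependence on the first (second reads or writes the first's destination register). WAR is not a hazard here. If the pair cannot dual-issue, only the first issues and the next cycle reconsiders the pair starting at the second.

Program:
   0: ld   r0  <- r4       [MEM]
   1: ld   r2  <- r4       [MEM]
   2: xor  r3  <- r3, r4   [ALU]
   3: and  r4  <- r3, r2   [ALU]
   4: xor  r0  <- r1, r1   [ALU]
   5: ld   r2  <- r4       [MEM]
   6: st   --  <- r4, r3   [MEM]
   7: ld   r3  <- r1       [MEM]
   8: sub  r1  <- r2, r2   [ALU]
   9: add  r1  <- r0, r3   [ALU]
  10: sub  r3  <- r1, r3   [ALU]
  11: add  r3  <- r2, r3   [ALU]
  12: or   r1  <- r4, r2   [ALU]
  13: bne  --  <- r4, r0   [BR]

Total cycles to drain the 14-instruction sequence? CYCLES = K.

CYCLES = 10

c0: i0 ld.MEM  no-port MEM/MEM
c1: i1&i2 ld.MEM/xor.ALU  dual
c2: i3&i4 and.ALU/xor.ALU  dual
c3: i5 ld.MEM  no-port MEM/MEM
c4: i6 st.MEM  no-port MEM/MEM
c5: i7&i8 ld.MEM/sub.ALU  dual
c6: i9 add.ALU  RAW r1
c7: i10 sub.ALU  RAW+WAW r3
c8: i11&i12 add.ALU/or.ALU  dual
c9: i13 bne.BR  tail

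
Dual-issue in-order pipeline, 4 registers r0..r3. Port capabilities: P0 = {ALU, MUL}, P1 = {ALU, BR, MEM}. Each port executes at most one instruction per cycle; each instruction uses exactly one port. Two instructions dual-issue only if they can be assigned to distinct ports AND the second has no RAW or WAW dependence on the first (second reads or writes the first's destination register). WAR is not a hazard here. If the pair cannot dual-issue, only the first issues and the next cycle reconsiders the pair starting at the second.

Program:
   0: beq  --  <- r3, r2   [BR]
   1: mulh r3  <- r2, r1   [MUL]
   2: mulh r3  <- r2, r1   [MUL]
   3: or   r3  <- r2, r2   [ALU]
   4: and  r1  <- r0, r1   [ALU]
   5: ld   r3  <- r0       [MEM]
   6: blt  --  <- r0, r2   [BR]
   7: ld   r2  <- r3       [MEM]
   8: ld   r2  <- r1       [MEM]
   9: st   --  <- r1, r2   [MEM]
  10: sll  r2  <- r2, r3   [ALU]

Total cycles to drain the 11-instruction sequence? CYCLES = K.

t=0 i0&i1:beq.BR/mulh.MUL ; pair
t=1 i2:mulh.MUL ; WAW r3
t=2 i3&i4:or.ALU/and.ALU ; pair
t=3 i5:ld.MEM ; no-port MEM/BR
t=4 i6:blt.BR ; no-port BR/MEM
t=5 i7:ld.MEM ; no-port MEM/MEM
t=6 i8:ld.MEM ; no-port MEM/MEM
t=7 i9&i10:st.MEM/sll.ALU ; pair

CYCLES = 8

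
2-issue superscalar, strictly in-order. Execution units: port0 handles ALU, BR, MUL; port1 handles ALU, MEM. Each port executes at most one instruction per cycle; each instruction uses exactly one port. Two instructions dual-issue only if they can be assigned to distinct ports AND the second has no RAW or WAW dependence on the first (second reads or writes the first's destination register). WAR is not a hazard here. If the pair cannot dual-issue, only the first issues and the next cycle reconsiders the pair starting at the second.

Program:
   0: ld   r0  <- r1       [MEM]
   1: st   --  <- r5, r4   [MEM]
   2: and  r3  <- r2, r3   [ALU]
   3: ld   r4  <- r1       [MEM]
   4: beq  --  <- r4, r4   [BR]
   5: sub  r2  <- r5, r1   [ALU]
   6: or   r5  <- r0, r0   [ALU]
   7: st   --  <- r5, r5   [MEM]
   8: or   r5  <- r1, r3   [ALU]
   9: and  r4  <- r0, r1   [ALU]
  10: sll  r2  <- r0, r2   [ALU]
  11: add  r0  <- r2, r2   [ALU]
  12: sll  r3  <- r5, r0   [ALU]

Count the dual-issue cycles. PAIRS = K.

PAIRS = 4

c0: i0 ld.MEM  no-port MEM/MEM
c1: i1/i2 st.MEM;and.ALU  2-wide
c2: i3 ld.MEM  RAW r4
c3: i4/i5 beq.BR;sub.ALU  2-wide
c4: i6 or.ALU  RAW r5
c5: i7/i8 st.MEM;or.ALU  2-wide
c6: i9/i10 and.ALU;sll.ALU  2-wide
c7: i11 add.ALU  RAW r0
c8: i12 sll.ALU  tail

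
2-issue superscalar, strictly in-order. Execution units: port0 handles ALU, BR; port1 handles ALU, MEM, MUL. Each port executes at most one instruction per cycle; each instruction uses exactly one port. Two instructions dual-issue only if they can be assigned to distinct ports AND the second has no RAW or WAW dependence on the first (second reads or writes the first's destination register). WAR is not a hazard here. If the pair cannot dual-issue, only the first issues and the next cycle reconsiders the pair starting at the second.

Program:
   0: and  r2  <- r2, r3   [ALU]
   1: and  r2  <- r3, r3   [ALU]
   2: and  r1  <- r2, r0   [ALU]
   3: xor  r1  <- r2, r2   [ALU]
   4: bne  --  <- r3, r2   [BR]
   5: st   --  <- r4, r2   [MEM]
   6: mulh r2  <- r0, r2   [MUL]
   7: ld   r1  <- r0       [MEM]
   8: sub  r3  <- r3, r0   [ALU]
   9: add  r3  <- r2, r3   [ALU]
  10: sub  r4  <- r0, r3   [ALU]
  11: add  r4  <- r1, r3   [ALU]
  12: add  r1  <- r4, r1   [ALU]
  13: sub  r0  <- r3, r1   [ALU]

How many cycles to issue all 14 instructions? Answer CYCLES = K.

[0] i0  and.ALU  -- WAW r2
[1] i1  and.ALU  -- RAW r2
[2] i2  and.ALU  -- WAW r1
[3] i3,i4  xor.ALU bne.BR  -- pair
[4] i5  st.MEM  -- no-port MEM/MUL
[5] i6  mulh.MUL  -- no-port MUL/MEM
[6] i7,i8  ld.MEM sub.ALU  -- pair
[7] i9  add.ALU  -- RAW r3
[8] i10  sub.ALU  -- WAW r4
[9] i11  add.ALU  -- RAW r4
[10] i12  add.ALU  -- RAW r1
[11] i13  sub.ALU  -- tail

CYCLES = 12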